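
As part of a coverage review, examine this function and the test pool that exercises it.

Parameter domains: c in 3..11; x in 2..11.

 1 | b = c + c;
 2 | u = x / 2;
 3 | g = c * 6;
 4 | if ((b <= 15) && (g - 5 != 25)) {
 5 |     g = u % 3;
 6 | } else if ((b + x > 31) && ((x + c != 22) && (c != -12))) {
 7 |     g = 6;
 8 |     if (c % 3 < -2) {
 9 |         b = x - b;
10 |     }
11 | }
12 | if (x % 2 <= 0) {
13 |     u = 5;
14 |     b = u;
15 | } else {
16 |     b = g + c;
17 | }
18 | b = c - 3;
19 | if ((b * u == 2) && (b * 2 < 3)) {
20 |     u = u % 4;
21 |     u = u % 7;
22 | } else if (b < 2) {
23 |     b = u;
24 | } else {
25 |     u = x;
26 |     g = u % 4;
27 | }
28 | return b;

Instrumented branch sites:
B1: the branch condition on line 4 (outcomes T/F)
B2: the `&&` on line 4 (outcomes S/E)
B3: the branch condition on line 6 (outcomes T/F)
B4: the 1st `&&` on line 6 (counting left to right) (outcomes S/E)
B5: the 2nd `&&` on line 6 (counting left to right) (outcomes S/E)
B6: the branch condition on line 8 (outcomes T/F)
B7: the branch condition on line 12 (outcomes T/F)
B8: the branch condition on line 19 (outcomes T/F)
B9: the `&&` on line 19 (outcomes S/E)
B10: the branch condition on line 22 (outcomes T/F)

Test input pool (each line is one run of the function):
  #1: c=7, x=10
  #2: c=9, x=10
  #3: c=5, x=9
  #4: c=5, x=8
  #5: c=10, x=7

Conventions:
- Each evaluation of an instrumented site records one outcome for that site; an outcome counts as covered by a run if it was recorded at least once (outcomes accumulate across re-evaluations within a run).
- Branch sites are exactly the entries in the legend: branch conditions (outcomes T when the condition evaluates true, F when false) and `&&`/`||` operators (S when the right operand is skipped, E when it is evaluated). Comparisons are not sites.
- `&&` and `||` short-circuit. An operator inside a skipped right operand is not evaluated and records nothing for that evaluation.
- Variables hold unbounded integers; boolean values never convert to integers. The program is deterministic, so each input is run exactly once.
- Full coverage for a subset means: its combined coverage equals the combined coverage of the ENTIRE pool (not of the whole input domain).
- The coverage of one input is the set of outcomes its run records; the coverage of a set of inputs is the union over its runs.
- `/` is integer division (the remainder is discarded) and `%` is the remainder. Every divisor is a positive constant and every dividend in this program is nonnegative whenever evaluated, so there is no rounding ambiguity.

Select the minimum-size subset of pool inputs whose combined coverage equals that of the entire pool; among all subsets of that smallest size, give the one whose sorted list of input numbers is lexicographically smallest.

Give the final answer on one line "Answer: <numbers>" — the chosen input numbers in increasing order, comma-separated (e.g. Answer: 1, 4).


input #1 (c=7, x=10): events B2->E, B1->T, B7->T, B9->S, B8->F, B10->F; covers B1=T, B2=E, B7=T, B8=F, B9=S, B10=F
input #2 (c=9, x=10): events B2->S, B1->F, B4->S, B3->F, B7->T, B9->S, B8->F, B10->F; covers B1=F, B2=S, B3=F, B4=S, B7=T, B8=F, B9=S, B10=F
input #3 (c=5, x=9): events B2->E, B1->F, B4->S, B3->F, B7->F, B9->S, B8->F, B10->F; covers B1=F, B2=E, B3=F, B4=S, B7=F, B8=F, B9=S, B10=F
input #4 (c=5, x=8): events B2->E, B1->F, B4->S, B3->F, B7->T, B9->S, B8->F, B10->F; covers B1=F, B2=E, B3=F, B4=S, B7=T, B8=F, B9=S, B10=F
input #5 (c=10, x=7): events B2->S, B1->F, B4->S, B3->F, B7->F, B9->S, B8->F, B10->F; covers B1=F, B2=S, B3=F, B4=S, B7=F, B8=F, B9=S, B10=F
union over all inputs: B1=T, B1=F, B2=S, B2=E, B3=F, B4=S, B7=T, B7=F, B8=F, B9=S, B10=F (11 outcomes)
checked all size-1 subsets: none covers 11 outcomes (max 8/11)
inputs {1, 5} (size 2) cover everything; no size-2 subset with a lexicographically smaller index list covers all 11
Answer: 1, 5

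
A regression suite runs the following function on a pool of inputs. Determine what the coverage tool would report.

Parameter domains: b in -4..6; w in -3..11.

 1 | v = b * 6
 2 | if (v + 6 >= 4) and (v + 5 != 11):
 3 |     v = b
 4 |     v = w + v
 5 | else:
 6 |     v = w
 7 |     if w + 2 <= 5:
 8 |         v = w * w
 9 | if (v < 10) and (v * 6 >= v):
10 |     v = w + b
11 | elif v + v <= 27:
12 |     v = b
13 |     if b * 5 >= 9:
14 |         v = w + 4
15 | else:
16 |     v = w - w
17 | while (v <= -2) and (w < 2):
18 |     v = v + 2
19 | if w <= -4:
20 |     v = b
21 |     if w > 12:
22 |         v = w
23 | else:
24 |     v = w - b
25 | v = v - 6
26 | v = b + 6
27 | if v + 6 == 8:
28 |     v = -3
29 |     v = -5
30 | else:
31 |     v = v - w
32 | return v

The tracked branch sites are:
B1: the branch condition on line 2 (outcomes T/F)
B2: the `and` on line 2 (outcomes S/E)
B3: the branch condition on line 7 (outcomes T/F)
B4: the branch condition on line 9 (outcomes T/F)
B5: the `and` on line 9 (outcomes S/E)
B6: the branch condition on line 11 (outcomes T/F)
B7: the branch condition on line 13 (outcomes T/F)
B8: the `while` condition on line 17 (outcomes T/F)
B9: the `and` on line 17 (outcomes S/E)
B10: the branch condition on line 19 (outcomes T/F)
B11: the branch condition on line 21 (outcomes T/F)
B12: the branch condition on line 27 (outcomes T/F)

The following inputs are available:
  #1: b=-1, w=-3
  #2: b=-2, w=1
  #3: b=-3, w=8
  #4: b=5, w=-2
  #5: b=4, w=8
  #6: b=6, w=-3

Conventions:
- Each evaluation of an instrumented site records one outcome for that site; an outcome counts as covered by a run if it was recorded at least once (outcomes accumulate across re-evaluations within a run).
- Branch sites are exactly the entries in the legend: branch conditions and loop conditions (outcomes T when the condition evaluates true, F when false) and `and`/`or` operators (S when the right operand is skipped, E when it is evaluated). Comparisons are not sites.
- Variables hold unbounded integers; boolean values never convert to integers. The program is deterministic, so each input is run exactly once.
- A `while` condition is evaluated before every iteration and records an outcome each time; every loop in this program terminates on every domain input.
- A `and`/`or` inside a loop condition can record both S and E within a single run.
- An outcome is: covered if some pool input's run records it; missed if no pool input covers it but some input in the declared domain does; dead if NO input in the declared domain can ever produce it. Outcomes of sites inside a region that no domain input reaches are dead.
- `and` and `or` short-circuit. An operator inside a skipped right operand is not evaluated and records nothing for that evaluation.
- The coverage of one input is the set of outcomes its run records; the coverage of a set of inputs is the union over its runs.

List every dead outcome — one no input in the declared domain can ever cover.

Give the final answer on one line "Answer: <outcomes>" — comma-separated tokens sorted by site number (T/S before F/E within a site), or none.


sweeping the full domain (165 inputs) for each outcome:
  B10=T: unreachable across the whole domain -> dead
  B11=T: unreachable across the whole domain -> dead
  B11=F: unreachable across the whole domain -> dead
  reachable outcomes have witnesses, e.g. B1=T (e.g. b=0, w=-3), B1=F (e.g. b=-4, w=-3), B2=S (e.g. b=-4, w=-3), B2=E (e.g. b=0, w=-3)
Answer: B10=T, B11=T, B11=F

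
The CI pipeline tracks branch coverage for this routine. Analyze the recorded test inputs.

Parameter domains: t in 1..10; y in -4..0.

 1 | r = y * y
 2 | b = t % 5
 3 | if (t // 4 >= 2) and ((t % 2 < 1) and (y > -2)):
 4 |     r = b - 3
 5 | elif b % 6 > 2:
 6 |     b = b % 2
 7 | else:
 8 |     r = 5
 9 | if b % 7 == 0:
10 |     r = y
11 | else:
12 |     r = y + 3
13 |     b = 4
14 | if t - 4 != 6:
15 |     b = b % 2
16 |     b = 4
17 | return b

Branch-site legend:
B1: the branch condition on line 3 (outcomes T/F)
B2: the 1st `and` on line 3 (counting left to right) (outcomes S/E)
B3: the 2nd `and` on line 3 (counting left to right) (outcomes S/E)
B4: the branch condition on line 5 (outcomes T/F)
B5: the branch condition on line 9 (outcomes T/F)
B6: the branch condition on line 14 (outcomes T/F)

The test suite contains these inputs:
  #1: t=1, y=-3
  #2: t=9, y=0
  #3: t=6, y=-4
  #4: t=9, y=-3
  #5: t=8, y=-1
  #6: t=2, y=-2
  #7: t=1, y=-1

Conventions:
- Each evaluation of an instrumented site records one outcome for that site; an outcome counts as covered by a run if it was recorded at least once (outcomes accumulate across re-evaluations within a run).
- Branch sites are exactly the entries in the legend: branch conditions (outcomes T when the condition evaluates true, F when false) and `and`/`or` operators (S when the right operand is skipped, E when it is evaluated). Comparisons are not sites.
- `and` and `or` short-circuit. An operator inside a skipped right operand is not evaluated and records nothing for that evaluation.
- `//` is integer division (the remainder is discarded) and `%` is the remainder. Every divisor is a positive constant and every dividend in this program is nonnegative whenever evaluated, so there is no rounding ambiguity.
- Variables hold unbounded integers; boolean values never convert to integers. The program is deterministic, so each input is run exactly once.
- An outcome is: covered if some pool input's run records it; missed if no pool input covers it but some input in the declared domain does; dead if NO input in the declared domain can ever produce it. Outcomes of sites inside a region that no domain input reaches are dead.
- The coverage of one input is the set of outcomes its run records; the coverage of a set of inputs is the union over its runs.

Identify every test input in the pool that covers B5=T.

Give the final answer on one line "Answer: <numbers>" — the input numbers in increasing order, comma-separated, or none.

input #1 (t=1, y=-3): never hits B5=T
input #2 (t=9, y=0): hits B5=T
input #3 (t=6, y=-4): never hits B5=T
input #4 (t=9, y=-3): hits B5=T
input #5 (t=8, y=-1): never hits B5=T
input #6 (t=2, y=-2): never hits B5=T
input #7 (t=1, y=-1): never hits B5=T

Answer: 2, 4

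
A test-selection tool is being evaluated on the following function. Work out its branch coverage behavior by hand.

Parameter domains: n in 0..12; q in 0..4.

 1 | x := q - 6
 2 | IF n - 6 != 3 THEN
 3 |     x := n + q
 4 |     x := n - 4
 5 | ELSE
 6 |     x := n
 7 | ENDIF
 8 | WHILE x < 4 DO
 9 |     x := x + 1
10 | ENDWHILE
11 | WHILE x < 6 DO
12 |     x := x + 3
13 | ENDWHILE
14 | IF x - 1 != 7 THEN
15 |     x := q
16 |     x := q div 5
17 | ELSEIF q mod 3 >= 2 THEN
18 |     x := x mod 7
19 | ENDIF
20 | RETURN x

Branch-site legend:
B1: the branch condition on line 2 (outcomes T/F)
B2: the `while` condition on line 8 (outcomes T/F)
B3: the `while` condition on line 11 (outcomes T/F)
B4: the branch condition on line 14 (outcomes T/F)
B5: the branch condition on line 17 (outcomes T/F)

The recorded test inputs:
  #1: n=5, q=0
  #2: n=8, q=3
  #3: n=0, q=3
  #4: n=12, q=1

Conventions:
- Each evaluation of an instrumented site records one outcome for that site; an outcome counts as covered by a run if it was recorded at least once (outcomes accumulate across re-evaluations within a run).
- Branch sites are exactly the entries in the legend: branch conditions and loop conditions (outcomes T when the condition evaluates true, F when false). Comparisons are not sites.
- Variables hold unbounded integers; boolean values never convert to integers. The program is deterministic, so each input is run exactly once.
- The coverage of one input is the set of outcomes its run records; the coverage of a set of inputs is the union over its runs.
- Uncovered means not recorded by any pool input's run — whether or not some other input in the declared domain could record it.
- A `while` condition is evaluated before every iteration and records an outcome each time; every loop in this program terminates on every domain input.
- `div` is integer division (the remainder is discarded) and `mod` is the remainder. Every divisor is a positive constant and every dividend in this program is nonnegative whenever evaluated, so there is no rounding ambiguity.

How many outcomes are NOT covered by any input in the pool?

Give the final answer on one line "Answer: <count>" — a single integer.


input #1 (n=5, q=0): covers B1=T, B2=T, B2=F, B3=T, B3=F, B4=T
input #2 (n=8, q=3): covers B1=T, B2=F, B3=T, B3=F, B4=T
input #3 (n=0, q=3): covers B1=T, B2=T, B2=F, B3=T, B3=F, B4=T
input #4 (n=12, q=1): covers B1=T, B2=F, B3=F, B4=F, B5=F
union over the pool: B1=T, B2=T, B2=F, B3=T, B3=F, B4=T, B4=F, B5=F
uncovered (2 of 10): B1=F, B5=T
Answer: 2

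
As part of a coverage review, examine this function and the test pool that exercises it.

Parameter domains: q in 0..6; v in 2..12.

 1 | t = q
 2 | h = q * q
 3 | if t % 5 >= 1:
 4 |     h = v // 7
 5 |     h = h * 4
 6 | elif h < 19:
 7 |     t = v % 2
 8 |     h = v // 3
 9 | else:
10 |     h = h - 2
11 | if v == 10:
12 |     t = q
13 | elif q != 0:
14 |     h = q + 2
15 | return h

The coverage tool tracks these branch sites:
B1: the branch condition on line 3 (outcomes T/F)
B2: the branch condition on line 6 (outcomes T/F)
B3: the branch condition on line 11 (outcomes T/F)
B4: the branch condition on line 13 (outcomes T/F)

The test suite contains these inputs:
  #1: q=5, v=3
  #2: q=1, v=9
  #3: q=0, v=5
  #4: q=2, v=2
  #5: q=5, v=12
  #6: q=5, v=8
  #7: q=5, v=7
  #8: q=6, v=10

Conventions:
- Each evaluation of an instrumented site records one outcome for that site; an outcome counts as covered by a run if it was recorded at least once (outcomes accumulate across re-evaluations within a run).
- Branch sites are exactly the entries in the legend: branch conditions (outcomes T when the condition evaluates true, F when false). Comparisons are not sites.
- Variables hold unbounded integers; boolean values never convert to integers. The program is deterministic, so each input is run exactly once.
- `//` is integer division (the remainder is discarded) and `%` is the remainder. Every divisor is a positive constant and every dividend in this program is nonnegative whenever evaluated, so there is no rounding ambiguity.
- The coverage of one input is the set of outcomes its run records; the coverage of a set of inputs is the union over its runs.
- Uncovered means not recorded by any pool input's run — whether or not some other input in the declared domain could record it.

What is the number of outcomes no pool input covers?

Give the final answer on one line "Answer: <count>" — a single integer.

test 1 (q=5, v=3) fires B1->F, B2->F, B3->F, B4->T; hits B1=F, B2=F, B3=F, B4=T
test 2 (q=1, v=9) fires B1->T, B3->F, B4->T; hits B1=T, B3=F, B4=T
test 3 (q=0, v=5) fires B1->F, B2->T, B3->F, B4->F; hits B1=F, B2=T, B3=F, B4=F
test 4 (q=2, v=2) fires B1->T, B3->F, B4->T; hits B1=T, B3=F, B4=T
test 5 (q=5, v=12) fires B1->F, B2->F, B3->F, B4->T; hits B1=F, B2=F, B3=F, B4=T
test 6 (q=5, v=8) fires B1->F, B2->F, B3->F, B4->T; hits B1=F, B2=F, B3=F, B4=T
test 7 (q=5, v=7) fires B1->F, B2->F, B3->F, B4->T; hits B1=F, B2=F, B3=F, B4=T
test 8 (q=6, v=10) fires B1->T, B3->T; hits B1=T, B3=T
union over the pool: B1=T, B1=F, B2=T, B2=F, B3=T, B3=F, B4=T, B4=F
uncovered (0 of 8): none

Answer: 0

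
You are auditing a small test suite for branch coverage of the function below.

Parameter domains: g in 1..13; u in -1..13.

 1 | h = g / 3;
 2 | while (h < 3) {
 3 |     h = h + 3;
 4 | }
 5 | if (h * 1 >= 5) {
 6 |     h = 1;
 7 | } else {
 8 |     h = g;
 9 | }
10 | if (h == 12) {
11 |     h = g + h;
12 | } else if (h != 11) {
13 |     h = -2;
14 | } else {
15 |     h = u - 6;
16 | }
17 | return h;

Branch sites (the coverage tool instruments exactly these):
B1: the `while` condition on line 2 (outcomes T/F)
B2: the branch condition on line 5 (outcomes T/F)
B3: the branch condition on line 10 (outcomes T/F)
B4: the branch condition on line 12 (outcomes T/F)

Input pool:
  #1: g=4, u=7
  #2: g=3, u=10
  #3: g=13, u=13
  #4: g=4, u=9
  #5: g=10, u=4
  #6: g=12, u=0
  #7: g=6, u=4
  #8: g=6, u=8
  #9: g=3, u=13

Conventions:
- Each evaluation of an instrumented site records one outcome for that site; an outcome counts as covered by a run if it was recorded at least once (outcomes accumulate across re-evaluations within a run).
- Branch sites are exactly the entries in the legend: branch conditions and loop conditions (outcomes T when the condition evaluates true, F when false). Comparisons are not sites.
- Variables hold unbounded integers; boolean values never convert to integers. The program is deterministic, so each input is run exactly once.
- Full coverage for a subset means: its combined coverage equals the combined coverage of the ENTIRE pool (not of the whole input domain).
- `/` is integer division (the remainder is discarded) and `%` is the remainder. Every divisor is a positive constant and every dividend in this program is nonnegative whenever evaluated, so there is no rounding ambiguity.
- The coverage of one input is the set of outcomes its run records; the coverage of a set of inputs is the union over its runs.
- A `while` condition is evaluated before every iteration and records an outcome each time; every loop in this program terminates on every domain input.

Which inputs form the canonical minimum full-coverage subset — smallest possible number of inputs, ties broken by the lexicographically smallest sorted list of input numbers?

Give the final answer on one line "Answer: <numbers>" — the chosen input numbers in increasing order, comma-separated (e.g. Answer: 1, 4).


input #1, g=4, u=7: events B1->T, B1->F, B2->F, B3->F, B4->T; outcomes B1=T, B1=F, B2=F, B3=F, B4=T
input #2, g=3, u=10: events B1->T, B1->F, B2->F, B3->F, B4->T; outcomes B1=T, B1=F, B2=F, B3=F, B4=T
input #3, g=13, u=13: events B1->F, B2->F, B3->F, B4->T; outcomes B1=F, B2=F, B3=F, B4=T
input #4, g=4, u=9: events B1->T, B1->F, B2->F, B3->F, B4->T; outcomes B1=T, B1=F, B2=F, B3=F, B4=T
input #5, g=10, u=4: events B1->F, B2->F, B3->F, B4->T; outcomes B1=F, B2=F, B3=F, B4=T
input #6, g=12, u=0: events B1->F, B2->F, B3->T; outcomes B1=F, B2=F, B3=T
input #7, g=6, u=4: events B1->T, B1->F, B2->T, B3->F, B4->T; outcomes B1=T, B1=F, B2=T, B3=F, B4=T
input #8, g=6, u=8: events B1->T, B1->F, B2->T, B3->F, B4->T; outcomes B1=T, B1=F, B2=T, B3=F, B4=T
input #9, g=3, u=13: events B1->T, B1->F, B2->F, B3->F, B4->T; outcomes B1=T, B1=F, B2=F, B3=F, B4=T
together the pool reaches 7 outcomes: B1=T, B1=F, B2=T, B2=F, B3=T, B3=F, B4=T
checked all size-1 subsets: none covers 7 outcomes (max 5/7)
at size 2, {6, 7} reaches all 7 outcomes; every lexicographically earlier size-2 subset fails
Answer: 6, 7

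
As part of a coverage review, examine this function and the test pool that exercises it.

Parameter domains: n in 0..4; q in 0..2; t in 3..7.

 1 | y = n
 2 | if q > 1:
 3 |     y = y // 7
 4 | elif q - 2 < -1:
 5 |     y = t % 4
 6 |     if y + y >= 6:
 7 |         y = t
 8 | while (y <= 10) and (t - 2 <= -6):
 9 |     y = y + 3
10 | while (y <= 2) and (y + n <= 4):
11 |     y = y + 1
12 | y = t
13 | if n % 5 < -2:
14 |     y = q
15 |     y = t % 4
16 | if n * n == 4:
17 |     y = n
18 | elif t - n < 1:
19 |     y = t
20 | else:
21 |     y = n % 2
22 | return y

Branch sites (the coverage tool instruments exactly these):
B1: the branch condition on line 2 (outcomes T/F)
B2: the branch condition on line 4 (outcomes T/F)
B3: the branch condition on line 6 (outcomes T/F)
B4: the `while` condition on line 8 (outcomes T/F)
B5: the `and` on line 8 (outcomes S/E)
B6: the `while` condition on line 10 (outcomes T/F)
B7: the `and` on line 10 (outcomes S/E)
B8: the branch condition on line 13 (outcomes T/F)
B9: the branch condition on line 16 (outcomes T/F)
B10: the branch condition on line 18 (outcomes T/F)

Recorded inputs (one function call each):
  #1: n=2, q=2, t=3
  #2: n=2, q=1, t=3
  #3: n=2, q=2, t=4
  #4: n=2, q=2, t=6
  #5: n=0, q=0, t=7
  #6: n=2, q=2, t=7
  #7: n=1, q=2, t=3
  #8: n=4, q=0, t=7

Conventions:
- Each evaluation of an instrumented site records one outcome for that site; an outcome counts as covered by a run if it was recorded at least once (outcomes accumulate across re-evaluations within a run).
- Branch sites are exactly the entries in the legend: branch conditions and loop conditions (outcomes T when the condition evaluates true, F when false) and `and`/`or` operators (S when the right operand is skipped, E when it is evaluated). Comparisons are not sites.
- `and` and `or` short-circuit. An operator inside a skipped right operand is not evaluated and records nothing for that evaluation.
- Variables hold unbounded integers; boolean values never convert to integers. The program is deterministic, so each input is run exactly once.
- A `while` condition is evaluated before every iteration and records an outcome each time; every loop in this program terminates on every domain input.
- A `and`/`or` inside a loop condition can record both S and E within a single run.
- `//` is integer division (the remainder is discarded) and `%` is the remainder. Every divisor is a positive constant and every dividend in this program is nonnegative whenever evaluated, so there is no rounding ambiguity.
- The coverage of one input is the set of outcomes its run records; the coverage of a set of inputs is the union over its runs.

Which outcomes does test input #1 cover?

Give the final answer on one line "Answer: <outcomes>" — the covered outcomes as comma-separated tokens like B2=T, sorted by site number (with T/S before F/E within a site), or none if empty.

Event log for input #1 (n=2, q=2, t=3):
  B1->T, B5->E, B4->F, B7->E, B6->T, B7->E, B6->T, B7->E, B6->T, B7->S
  B6->F, B8->F, B9->T
distinct outcomes covered: B1=T, B4=F, B5=E, B6=T, B6=F, B7=S, B7=E, B8=F, B9=T

Answer: B1=T, B4=F, B5=E, B6=T, B6=F, B7=S, B7=E, B8=F, B9=T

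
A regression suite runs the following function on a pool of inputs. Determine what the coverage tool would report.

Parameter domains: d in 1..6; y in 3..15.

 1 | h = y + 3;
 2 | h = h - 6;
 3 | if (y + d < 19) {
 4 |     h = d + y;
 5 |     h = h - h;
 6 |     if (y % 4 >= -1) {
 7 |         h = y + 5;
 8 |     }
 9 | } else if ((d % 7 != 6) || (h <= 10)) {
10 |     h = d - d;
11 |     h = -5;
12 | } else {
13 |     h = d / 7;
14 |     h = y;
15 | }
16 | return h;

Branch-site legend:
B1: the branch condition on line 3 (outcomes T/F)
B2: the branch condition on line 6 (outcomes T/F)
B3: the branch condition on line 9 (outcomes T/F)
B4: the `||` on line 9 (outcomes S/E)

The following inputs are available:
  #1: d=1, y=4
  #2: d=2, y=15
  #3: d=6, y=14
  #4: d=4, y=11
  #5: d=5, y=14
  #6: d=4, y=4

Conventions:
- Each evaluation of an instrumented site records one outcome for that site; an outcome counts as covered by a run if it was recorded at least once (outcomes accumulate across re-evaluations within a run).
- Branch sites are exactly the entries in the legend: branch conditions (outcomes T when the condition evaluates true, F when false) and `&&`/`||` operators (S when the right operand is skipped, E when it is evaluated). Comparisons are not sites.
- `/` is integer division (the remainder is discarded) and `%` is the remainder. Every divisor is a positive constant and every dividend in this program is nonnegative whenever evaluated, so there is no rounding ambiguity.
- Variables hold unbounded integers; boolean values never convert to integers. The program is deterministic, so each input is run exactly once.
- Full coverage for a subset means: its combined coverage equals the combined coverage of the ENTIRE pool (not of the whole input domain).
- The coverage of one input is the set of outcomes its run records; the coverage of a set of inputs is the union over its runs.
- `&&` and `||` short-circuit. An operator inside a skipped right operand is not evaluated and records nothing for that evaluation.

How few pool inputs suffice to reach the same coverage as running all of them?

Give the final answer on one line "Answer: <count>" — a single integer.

run #1 (d=1, y=4) runs B1->T, B2->T; records B1=T, B2=T
run #2 (d=2, y=15) runs B1->T, B2->T; records B1=T, B2=T
run #3 (d=6, y=14) runs B1->F, B4->E, B3->F; records B1=F, B3=F, B4=E
run #4 (d=4, y=11) runs B1->T, B2->T; records B1=T, B2=T
run #5 (d=5, y=14) runs B1->F, B4->S, B3->T; records B1=F, B3=T, B4=S
run #6 (d=4, y=4) runs B1->T, B2->T; records B1=T, B2=T
pool-wide coverage (7 outcomes): B1=T, B1=F, B2=T, B3=T, B3=F, B4=S, B4=E
no size-1 subset reaches all 7 outcomes (best union: 3/7)
no size-2 subset reaches all 7 outcomes (best union: 5/7)
the canonical winner is {1, 3, 5}: size 3, full 7-outcome coverage, earliest index list among size-3 covers

Answer: 3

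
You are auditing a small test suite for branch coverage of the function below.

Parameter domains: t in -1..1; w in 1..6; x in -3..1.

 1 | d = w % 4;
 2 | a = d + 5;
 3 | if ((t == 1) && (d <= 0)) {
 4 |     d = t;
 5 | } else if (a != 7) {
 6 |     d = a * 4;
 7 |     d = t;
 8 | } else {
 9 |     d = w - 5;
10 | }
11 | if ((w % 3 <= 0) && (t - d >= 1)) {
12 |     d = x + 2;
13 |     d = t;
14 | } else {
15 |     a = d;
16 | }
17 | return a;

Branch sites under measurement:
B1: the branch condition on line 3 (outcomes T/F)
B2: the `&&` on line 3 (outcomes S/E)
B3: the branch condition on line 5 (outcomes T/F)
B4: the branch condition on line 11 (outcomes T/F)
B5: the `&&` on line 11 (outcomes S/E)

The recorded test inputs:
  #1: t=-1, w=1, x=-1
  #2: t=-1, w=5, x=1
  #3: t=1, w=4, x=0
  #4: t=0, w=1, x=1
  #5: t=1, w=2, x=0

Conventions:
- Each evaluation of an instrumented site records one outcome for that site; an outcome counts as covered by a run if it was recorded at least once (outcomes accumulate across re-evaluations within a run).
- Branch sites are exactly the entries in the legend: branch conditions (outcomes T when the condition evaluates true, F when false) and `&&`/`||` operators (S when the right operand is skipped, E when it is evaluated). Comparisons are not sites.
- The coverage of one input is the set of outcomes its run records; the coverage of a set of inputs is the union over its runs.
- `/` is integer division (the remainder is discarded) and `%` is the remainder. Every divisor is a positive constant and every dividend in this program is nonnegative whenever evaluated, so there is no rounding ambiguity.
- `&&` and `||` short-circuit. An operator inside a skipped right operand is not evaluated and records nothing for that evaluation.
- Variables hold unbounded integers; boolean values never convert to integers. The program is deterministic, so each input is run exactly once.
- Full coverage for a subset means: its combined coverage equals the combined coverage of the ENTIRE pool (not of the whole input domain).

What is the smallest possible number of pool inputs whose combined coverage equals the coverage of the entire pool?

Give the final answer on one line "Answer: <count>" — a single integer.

input #1, t=-1, w=1, x=-1: events B2->S, B1->F, B3->T, B5->S, B4->F; outcomes B1=F, B2=S, B3=T, B4=F, B5=S
input #2, t=-1, w=5, x=1: events B2->S, B1->F, B3->T, B5->S, B4->F; outcomes B1=F, B2=S, B3=T, B4=F, B5=S
input #3, t=1, w=4, x=0: events B2->E, B1->T, B5->S, B4->F; outcomes B1=T, B2=E, B4=F, B5=S
input #4, t=0, w=1, x=1: events B2->S, B1->F, B3->T, B5->S, B4->F; outcomes B1=F, B2=S, B3=T, B4=F, B5=S
input #5, t=1, w=2, x=0: events B2->E, B1->F, B3->F, B5->S, B4->F; outcomes B1=F, B2=E, B3=F, B4=F, B5=S
the full pool covers 8 outcomes: B1=T, B1=F, B2=S, B2=E, B3=T, B3=F, B4=F, B5=S
checked all size-1 subsets: none covers 8 outcomes (max 5/8)
checked all size-2 subsets: none covers 8 outcomes (max 7/8)
the canonical winner is {1, 3, 5}: size 3, full 8-outcome coverage, earliest index list among size-3 covers

Answer: 3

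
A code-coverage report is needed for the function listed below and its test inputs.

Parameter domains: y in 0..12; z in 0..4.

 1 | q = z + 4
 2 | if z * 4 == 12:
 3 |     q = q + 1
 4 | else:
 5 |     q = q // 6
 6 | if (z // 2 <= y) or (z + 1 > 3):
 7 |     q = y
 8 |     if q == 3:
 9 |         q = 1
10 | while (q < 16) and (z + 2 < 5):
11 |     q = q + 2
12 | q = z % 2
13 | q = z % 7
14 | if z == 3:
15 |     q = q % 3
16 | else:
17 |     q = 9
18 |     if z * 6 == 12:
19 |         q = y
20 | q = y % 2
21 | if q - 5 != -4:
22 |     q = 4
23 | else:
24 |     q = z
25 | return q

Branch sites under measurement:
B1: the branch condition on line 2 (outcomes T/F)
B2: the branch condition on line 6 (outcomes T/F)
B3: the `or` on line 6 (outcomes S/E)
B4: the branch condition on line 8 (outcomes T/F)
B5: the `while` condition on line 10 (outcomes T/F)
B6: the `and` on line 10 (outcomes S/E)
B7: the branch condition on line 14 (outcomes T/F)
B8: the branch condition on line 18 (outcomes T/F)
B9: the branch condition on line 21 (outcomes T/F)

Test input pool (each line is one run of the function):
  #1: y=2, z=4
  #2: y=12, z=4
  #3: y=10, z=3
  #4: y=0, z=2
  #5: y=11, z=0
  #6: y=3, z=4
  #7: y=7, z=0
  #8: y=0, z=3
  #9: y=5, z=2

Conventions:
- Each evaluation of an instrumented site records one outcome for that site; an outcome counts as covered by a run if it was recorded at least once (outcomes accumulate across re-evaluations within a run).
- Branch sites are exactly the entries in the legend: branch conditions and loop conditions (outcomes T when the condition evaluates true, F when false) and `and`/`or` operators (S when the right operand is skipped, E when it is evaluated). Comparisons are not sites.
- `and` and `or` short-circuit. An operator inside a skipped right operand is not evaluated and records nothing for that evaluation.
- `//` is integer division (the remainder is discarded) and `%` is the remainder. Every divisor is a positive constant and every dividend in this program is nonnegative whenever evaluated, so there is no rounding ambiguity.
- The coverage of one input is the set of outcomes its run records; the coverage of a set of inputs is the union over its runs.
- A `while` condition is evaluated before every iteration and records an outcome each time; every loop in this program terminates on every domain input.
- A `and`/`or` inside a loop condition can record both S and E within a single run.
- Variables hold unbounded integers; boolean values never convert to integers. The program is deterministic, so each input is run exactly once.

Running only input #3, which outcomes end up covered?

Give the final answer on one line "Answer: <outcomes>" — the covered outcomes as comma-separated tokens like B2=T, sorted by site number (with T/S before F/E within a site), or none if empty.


Event log for input #3 (y=10, z=3):
  B1->T, B3->S, B2->T, B4->F, B6->E, B5->F, B7->T, B9->T
distinct outcomes covered: B1=T, B2=T, B3=S, B4=F, B5=F, B6=E, B7=T, B9=T
Answer: B1=T, B2=T, B3=S, B4=F, B5=F, B6=E, B7=T, B9=T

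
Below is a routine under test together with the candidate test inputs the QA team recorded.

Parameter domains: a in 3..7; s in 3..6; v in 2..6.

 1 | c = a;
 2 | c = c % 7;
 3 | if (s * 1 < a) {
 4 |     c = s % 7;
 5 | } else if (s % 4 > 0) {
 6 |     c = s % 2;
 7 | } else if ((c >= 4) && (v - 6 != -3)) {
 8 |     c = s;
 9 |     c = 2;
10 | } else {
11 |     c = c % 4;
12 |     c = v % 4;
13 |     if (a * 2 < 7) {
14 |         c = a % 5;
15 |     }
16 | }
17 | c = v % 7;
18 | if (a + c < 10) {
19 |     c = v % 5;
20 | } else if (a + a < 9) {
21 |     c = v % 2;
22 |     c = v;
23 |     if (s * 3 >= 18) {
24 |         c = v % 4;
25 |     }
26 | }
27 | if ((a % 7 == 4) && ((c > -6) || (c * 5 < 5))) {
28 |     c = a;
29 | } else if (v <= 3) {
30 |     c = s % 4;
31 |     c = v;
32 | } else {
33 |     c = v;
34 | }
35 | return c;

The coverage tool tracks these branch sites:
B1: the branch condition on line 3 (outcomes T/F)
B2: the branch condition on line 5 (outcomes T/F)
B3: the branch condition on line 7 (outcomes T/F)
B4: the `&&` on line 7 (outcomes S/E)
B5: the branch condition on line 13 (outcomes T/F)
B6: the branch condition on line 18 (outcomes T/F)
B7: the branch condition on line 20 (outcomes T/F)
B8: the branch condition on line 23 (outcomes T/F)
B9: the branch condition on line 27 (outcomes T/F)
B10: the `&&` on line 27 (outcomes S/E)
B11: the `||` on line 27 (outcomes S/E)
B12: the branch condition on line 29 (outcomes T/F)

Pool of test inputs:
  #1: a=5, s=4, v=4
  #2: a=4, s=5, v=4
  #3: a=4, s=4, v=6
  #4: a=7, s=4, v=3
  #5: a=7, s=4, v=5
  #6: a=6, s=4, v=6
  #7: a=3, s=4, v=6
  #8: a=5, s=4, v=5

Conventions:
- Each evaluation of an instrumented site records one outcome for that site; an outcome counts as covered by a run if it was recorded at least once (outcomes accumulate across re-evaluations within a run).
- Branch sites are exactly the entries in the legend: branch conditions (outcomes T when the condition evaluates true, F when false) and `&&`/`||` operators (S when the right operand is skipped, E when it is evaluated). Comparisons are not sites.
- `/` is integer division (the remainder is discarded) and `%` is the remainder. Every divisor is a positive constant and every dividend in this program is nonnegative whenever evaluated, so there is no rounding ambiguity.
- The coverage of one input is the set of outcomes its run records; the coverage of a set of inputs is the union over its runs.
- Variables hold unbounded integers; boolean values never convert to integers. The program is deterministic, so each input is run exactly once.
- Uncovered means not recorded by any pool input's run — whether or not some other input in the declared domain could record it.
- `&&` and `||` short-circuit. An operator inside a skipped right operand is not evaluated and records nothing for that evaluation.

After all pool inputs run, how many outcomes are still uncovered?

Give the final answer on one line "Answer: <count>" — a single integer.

run #1 (a=5, s=4, v=4) runs B1->T, B6->T, B10->S, B9->F, B12->F; records B1=T, B6=T, B9=F, B10=S, B12=F
run #2 (a=4, s=5, v=4) runs B1->F, B2->T, B6->T, B10->E, B11->S, B9->T; records B1=F, B2=T, B6=T, B9=T, B10=E, B11=S
run #3 (a=4, s=4, v=6) runs B1->F, B2->F, B4->E, B3->T, B6->F, B7->T, B8->F, B10->E, B11->S, B9->T; records B1=F, B2=F, B3=T, B4=E, B6=F, B7=T, B8=F, B9=T, B10=E, B11=S
run #4 (a=7, s=4, v=3) runs B1->T, B6->F, B7->F, B10->S, B9->F, B12->T; records B1=T, B6=F, B7=F, B9=F, B10=S, B12=T
run #5 (a=7, s=4, v=5) runs B1->T, B6->F, B7->F, B10->S, B9->F, B12->F; records B1=T, B6=F, B7=F, B9=F, B10=S, B12=F
run #6 (a=6, s=4, v=6) runs B1->T, B6->F, B7->F, B10->S, B9->F, B12->F; records B1=T, B6=F, B7=F, B9=F, B10=S, B12=F
run #7 (a=3, s=4, v=6) runs B1->F, B2->F, B4->S, B3->F, B5->T, B6->T, B10->S, B9->F, B12->F; records B1=F, B2=F, B3=F, B4=S, B5=T, B6=T, B9=F, B10=S, B12=F
run #8 (a=5, s=4, v=5) runs B1->T, B6->F, B7->F, B10->S, B9->F, B12->F; records B1=T, B6=F, B7=F, B9=F, B10=S, B12=F
union over the pool: B1=T, B1=F, B2=T, B2=F, B3=T, B3=F, B4=S, B4=E, B5=T, B6=T, B6=F, B7=T, B7=F, B8=F, B9=T, B9=F, B10=S, B10=E, B11=S, B12=T, B12=F
uncovered (3 of 24): B5=F, B8=T, B11=E

Answer: 3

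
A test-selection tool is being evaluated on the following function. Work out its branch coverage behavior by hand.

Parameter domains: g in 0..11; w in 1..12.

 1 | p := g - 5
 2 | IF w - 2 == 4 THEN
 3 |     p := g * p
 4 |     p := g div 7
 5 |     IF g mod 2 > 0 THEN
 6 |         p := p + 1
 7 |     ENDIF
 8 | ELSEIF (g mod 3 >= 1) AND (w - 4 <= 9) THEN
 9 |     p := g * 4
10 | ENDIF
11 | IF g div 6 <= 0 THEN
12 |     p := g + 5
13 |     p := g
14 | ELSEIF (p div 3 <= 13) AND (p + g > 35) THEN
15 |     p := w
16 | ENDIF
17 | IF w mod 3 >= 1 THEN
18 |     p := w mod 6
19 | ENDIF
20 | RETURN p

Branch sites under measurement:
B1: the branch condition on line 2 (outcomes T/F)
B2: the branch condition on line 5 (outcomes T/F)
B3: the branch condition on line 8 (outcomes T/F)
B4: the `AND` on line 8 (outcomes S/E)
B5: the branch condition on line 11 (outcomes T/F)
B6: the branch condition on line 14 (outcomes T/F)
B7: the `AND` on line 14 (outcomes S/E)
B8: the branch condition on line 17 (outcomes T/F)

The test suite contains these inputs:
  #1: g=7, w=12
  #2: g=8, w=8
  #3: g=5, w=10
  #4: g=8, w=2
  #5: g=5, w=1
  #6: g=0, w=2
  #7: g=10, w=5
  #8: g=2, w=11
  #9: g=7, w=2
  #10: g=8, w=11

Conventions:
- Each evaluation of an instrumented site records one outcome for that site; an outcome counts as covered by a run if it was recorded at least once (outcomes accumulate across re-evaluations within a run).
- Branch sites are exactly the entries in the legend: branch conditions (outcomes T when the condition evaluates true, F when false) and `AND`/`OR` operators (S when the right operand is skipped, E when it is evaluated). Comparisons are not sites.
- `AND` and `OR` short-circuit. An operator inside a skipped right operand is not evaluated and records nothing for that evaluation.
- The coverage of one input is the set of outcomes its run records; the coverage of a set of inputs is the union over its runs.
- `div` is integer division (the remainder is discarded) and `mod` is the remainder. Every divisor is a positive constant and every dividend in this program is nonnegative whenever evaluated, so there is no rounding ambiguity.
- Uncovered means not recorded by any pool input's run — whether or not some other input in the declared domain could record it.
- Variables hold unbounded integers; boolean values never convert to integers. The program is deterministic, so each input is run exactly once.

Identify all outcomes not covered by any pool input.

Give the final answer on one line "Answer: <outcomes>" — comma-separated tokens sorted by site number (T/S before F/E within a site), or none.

run #1 (g=7, w=12) runs B1->F, B4->E, B3->T, B5->F, B7->E, B6->F, B8->F; records B1=F, B3=T, B4=E, B5=F, B6=F, B7=E, B8=F
run #2 (g=8, w=8) runs B1->F, B4->E, B3->T, B5->F, B7->E, B6->T, B8->T; records B1=F, B3=T, B4=E, B5=F, B6=T, B7=E, B8=T
run #3 (g=5, w=10) runs B1->F, B4->E, B3->T, B5->T, B8->T; records B1=F, B3=T, B4=E, B5=T, B8=T
run #4 (g=8, w=2) runs B1->F, B4->E, B3->T, B5->F, B7->E, B6->T, B8->T; records B1=F, B3=T, B4=E, B5=F, B6=T, B7=E, B8=T
run #5 (g=5, w=1) runs B1->F, B4->E, B3->T, B5->T, B8->T; records B1=F, B3=T, B4=E, B5=T, B8=T
run #6 (g=0, w=2) runs B1->F, B4->S, B3->F, B5->T, B8->T; records B1=F, B3=F, B4=S, B5=T, B8=T
run #7 (g=10, w=5) runs B1->F, B4->E, B3->T, B5->F, B7->E, B6->T, B8->T; records B1=F, B3=T, B4=E, B5=F, B6=T, B7=E, B8=T
run #8 (g=2, w=11) runs B1->F, B4->E, B3->T, B5->T, B8->T; records B1=F, B3=T, B4=E, B5=T, B8=T
run #9 (g=7, w=2) runs B1->F, B4->E, B3->T, B5->F, B7->E, B6->F, B8->T; records B1=F, B3=T, B4=E, B5=F, B6=F, B7=E, B8=T
run #10 (g=8, w=11) runs B1->F, B4->E, B3->T, B5->F, B7->E, B6->T, B8->T; records B1=F, B3=T, B4=E, B5=F, B6=T, B7=E, B8=T
union over the pool: B1=F, B3=T, B3=F, B4=S, B4=E, B5=T, B5=F, B6=T, B6=F, B7=E, B8=T, B8=F
uncovered (4 of 16): B1=T, B2=T, B2=F, B7=S

Answer: B1=T, B2=T, B2=F, B7=S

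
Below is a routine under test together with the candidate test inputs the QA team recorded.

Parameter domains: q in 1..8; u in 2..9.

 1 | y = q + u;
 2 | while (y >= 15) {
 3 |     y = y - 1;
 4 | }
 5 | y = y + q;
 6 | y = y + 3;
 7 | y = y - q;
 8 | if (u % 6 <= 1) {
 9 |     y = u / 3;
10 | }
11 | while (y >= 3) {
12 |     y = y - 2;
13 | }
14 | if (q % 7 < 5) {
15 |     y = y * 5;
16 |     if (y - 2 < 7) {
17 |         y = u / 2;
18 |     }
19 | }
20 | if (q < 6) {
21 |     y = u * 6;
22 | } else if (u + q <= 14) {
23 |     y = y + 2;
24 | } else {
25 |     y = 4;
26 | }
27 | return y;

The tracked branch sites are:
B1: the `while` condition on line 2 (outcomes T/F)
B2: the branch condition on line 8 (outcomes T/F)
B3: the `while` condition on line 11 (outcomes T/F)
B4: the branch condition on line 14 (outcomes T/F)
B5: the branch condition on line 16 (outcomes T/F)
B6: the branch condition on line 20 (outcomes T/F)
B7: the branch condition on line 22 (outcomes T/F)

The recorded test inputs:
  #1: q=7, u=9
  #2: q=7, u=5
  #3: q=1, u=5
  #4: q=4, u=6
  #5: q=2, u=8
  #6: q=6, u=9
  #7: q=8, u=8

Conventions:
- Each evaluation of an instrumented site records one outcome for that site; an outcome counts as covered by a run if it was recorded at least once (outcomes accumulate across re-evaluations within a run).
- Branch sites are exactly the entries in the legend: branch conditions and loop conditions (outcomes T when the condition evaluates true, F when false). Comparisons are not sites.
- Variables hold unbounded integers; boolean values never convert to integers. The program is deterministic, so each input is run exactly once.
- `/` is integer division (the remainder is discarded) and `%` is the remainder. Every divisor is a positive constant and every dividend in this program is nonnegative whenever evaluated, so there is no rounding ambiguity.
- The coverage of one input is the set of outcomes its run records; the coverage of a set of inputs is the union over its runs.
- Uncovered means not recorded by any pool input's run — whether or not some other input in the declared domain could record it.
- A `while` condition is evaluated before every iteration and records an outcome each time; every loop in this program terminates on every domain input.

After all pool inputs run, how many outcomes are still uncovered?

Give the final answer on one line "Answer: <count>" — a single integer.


input #1 (q=7, u=9): covers B1=T, B1=F, B2=F, B3=T, B3=F, B4=T, B5=T, B6=F, B7=F
input #2 (q=7, u=5): covers B1=F, B2=F, B3=T, B3=F, B4=T, B5=T, B6=F, B7=T
input #3 (q=1, u=5): covers B1=F, B2=F, B3=T, B3=F, B4=T, B5=T, B6=T
input #4 (q=4, u=6): covers B1=F, B2=T, B3=F, B4=T, B5=F, B6=T
input #5 (q=2, u=8): covers B1=F, B2=F, B3=T, B3=F, B4=T, B5=T, B6=T
input #6 (q=6, u=9): covers B1=T, B1=F, B2=F, B3=T, B3=F, B4=F, B6=F, B7=F
input #7 (q=8, u=8): covers B1=T, B1=F, B2=F, B3=T, B3=F, B4=T, B5=T, B6=F, B7=F
union over the pool: B1=T, B1=F, B2=T, B2=F, B3=T, B3=F, B4=T, B4=F, B5=T, B5=F, B6=T, B6=F, B7=T, B7=F
uncovered (0 of 14): none
Answer: 0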